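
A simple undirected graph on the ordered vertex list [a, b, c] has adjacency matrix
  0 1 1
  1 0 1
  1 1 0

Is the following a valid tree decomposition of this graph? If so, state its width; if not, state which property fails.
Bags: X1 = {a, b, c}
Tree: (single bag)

Vertex coverage: the bags together contain {a, b, c}, the full vertex set. Edge coverage: each edge of G has both endpoints in at least one bag. Running intersection: for every vertex, the bags containing it form a connected subtree. All three properties hold, so this is a valid tree decomposition of width max|bag| − 1 = 2, and hence tw(G) ≤ 2.

Yes; width 2.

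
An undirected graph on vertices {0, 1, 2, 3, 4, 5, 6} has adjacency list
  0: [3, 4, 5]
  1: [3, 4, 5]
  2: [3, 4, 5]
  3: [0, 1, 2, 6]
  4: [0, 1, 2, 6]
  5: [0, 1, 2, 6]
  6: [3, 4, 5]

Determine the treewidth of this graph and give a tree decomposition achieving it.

Each bag holds 4 vertices, so the decomposition has width 3, which upper-bounds the treewidth. For the lower bound: the 4 vertex sets {2,5}, {0,3}, {4}, {1} are disjoint, each induces a connected subgraph, and every pair is joined by at least one edge of G. Contracting each set to a single vertex therefore yields K_{4} as a minor, and since treewidth is minor-monotone, tw(G) ≥ tw(K_{4}) = 3. The upper and lower bounds meet at 3, so that is the treewidth.

Treewidth 3.
One optimal decomposition is:
Bags: B1 = {2, 3, 4, 5}  B2 = {0, 3, 4, 5}  B3 = {1, 3, 4, 5}  B4 = {3, 4, 5, 6}
Tree: B1–B2, B2–B3, B3–B4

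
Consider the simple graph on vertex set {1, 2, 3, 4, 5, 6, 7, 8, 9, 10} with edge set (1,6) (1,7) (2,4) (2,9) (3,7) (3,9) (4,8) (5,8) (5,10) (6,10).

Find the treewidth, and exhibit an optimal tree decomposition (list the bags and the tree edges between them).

Each bag holds 3 vertices, so the decomposition has width 2, which upper-bounds the treewidth. Since 3–9–2–4–8–5–10–6–1–7–3 is a cycle in G, G is not acyclic. Forests are exactly the graphs of treewidth ≤ 1, so tw(G) ≥ 2. Therefore the treewidth is 2.

Treewidth 2.
Bags: B1 = {2, 3, 9}  B2 = {2, 3, 4}  B3 = {3, 4, 8}  B4 = {3, 5, 8}  B5 = {3, 5, 10}  B6 = {3, 6, 10}  B7 = {1, 3, 6}  B8 = {1, 3, 7}
Tree: B1–B2, B2–B3, B3–B4, B4–B5, B5–B6, B6–B7, B7–B8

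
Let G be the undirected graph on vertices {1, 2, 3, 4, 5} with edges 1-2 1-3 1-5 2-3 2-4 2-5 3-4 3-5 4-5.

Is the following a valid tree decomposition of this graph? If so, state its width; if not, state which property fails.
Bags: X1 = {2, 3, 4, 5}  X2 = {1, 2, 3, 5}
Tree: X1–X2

Every vertex of G appears in some bag (union = {1, 2, 3, 4, 5}); every edge is covered by a bag; and for each vertex v the set of bags containing v is connected in the bag tree. The decomposition is therefore valid. The largest bag has 4 vertices, so the width is 3.

Yes; width 3.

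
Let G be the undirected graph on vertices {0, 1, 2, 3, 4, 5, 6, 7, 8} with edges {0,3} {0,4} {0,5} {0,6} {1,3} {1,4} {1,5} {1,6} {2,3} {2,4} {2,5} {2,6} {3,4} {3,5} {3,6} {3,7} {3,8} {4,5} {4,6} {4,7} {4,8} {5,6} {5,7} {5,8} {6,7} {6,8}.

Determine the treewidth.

4

A width-4 tree decomposition is:
Bags: B1 = {0, 3, 4, 5, 6}  B2 = {3, 4, 5, 6, 7}  B3 = {1, 3, 4, 5, 6}  B4 = {2, 3, 4, 5, 6}  B5 = {3, 4, 5, 6, 8}
Tree: B1–B2, B1–B3, B1–B4, B2–B5
The largest bag has 5 vertices, giving width 4; this decomposition certifies tw(G) ≤ 4. Conversely, {0, 3, 4, 5, 6} is a clique of size 5, and the vertices of any clique must share a bag in every tree decomposition; so some bag has ≥ 5 vertices and tw(G) ≥ 4. The upper and lower bounds meet at 4, so that is the treewidth.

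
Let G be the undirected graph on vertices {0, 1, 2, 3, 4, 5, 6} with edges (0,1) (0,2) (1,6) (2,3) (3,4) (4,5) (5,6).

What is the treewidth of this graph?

2

A width-2 tree decomposition is:
Bags: B1 = {1, 5, 6}  B2 = {0, 1, 5}  B3 = {0, 2, 5}  B4 = {2, 3, 5}  B5 = {3, 4, 5}
Tree: B1–B2, B2–B3, B3–B4, B4–B5
Each bag holds 3 vertices, so the decomposition has width 2, which upper-bounds the treewidth. Since 5–6–1–0–2–3–4–5 is a cycle in G, G is not acyclic. Forests are exactly the graphs of treewidth ≤ 1, so tw(G) ≥ 2. The upper and lower bounds meet at 2, so that is the treewidth.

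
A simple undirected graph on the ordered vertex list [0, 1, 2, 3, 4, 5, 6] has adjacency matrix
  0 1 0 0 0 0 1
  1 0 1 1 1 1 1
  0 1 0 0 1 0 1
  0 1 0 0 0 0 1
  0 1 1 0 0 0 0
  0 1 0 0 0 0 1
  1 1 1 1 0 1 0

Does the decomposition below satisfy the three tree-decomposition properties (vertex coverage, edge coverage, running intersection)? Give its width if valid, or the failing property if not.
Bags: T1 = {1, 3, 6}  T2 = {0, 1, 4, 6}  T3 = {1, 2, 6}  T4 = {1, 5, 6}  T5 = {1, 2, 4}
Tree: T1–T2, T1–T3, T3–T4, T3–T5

No — bags containing vertex 4 are not connected in the tree.

A tree decomposition must satisfy three properties: every vertex lies in some bag; for every edge, both endpoints lie together in some bag; and for every vertex, the bags containing it form a connected subtree. Here bags containing vertex 4 are not connected in the tree, so the decomposition is invalid.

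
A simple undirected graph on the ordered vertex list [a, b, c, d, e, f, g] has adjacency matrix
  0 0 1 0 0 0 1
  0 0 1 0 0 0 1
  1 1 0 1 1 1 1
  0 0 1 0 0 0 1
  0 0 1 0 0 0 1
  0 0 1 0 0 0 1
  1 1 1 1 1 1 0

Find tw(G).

2

A width-2 tree decomposition is:
Bags: B1 = {b, c, g}  B2 = {c, e, g}  B3 = {a, c, g}  B4 = {c, f, g}  B5 = {c, d, g}
Tree: B1–B2, B2–B3, B3–B4, B2–B5
The largest bag has 3 vertices, giving width 2; this decomposition certifies tw(G) ≤ 2. Conversely, {c, d, g} is a clique of size 3, and the vertices of any clique must share a bag in every tree decomposition; so some bag has ≥ 3 vertices and tw(G) ≥ 2. Therefore the treewidth is 2.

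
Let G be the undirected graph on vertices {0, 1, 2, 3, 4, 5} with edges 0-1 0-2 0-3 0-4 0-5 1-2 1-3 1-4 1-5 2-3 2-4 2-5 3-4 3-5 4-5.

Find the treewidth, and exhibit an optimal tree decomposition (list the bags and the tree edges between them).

Treewidth 5.
One such decomposition:
Bags: B1 = {0, 1, 2, 3, 4, 5}
Tree: (single bag)

With just one bag of size 6, the width is 6 − 1 = 5, so tw(G) ≤ 5. Conversely, {0, 1, 2, 3, 4, 5} is a clique of size 6, and the vertices of any clique must share a bag in every tree decomposition; so some bag has ≥ 6 vertices and tw(G) ≥ 5. Hence tw(G) = 5 exactly.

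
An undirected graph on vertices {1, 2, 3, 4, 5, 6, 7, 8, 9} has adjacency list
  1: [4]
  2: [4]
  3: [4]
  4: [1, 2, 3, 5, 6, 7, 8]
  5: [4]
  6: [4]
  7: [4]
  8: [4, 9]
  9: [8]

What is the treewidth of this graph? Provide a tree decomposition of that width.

Treewidth 1.
One optimal decomposition is:
Bags: B1 = {4, 6}  B2 = {4, 8}  B3 = {8, 9}  B4 = {1, 4}  B5 = {2, 4}  B6 = {4, 5}  B7 = {4, 7}  B8 = {3, 4}
Tree: B1–B2, B2–B3, B2–B4, B1–B5, B5–B6, B2–B7, B5–B8

Every bag has size at most 2, so the width is 2 − 1 = 1 and tw(G) ≤ 1. G has an edge, so its treewidth is at least 1. Hence tw(G) = 1 exactly.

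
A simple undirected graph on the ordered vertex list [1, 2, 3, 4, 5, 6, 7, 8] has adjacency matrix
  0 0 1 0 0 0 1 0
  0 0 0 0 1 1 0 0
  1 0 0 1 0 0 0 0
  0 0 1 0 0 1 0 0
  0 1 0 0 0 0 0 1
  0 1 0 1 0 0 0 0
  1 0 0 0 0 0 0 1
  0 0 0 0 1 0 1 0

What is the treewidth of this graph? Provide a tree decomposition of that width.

Every bag has size at most 3, so the width is 3 − 1 = 2 and tw(G) ≤ 2. Since 4–3–1–7–8–5–2–6–4 is a cycle in G, G is not acyclic. Forests are exactly the graphs of treewidth ≤ 1, so tw(G) ≥ 2. Hence tw(G) = 2 exactly.

Treewidth 2.
One optimal decomposition is:
Bags: B1 = {1, 3, 4}  B2 = {1, 4, 7}  B3 = {4, 7, 8}  B4 = {4, 5, 8}  B5 = {2, 4, 5}  B6 = {2, 4, 6}
Tree: B1–B2, B2–B3, B3–B4, B4–B5, B5–B6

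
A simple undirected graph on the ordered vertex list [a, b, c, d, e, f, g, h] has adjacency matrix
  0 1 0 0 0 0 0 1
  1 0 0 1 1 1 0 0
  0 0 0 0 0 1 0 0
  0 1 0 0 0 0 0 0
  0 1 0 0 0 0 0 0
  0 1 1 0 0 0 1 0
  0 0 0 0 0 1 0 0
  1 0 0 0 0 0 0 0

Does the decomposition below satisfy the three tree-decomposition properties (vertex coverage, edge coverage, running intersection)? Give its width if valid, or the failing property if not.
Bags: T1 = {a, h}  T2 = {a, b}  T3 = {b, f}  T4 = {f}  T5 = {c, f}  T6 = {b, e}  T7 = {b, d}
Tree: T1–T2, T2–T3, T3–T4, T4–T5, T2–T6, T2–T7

No — vertex g appears in no bag.

A tree decomposition must satisfy three properties: every vertex lies in some bag; for every edge, both endpoints lie together in some bag; and for every vertex, the bags containing it form a connected subtree. Here vertex g appears in no bag, so the decomposition is invalid.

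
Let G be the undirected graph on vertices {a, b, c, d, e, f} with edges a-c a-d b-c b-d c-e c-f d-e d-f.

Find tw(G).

A width-2 tree decomposition is:
Bags: B1 = {c, d, e}  B2 = {b, c, d}  B3 = {a, c, d}  B4 = {c, d, f}
Tree: B1–B2, B2–B3, B3–B4
The largest bag has 3 vertices, giving width 2; this decomposition certifies tw(G) ≤ 2. Since d–e–c–b–d is a cycle in G, G is not acyclic. Forests are exactly the graphs of treewidth ≤ 1, so tw(G) ≥ 2. Combining the bounds, tw(G) = 2.

2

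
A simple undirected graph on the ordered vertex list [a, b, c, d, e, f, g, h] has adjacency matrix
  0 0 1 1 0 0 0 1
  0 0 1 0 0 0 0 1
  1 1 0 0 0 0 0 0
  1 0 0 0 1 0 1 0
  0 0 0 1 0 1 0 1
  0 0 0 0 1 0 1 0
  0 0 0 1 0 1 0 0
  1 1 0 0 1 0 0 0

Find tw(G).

2

A width-2 tree decomposition is:
Bags: B1 = {d, f, g}  B2 = {d, e, f}  B3 = {a, d, e}  B4 = {a, e, h}  B5 = {a, c, h}  B6 = {b, c, h}
Tree: B1–B2, B2–B3, B3–B4, B4–B5, B5–B6
Each bag holds 3 vertices, so the decomposition has width 2, which upper-bounds the treewidth. For the lower bound, G contains the cycle g–f–e–d–g, so G is not a forest; only forests have treewidth ≤ 1, hence tw(G) ≥ 2. The upper and lower bounds meet at 2, so that is the treewidth.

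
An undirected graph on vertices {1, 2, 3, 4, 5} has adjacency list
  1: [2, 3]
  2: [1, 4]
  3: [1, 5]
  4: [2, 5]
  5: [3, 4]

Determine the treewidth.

2

A width-2 tree decomposition is:
Bags: B1 = {1, 2, 4}  B2 = {1, 3, 4}  B3 = {3, 4, 5}
Tree: B1–B2, B2–B3
Every bag has size at most 3, so the width is 3 − 1 = 2 and tw(G) ≤ 2. Since 4–2–1–3–5–4 is a cycle in G, G is not acyclic. Forests are exactly the graphs of treewidth ≤ 1, so tw(G) ≥ 2. Combining the bounds, tw(G) = 2.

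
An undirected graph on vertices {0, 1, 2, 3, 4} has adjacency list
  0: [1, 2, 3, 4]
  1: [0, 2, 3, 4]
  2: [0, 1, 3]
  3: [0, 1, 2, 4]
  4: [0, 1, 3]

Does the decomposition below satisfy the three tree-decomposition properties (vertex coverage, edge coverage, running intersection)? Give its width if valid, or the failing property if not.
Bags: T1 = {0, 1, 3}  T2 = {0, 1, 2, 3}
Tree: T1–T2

No — vertex 4 appears in no bag.

A tree decomposition must satisfy three properties: every vertex lies in some bag; for every edge, both endpoints lie together in some bag; and for every vertex, the bags containing it form a connected subtree. Here vertex 4 appears in no bag, so the decomposition is invalid.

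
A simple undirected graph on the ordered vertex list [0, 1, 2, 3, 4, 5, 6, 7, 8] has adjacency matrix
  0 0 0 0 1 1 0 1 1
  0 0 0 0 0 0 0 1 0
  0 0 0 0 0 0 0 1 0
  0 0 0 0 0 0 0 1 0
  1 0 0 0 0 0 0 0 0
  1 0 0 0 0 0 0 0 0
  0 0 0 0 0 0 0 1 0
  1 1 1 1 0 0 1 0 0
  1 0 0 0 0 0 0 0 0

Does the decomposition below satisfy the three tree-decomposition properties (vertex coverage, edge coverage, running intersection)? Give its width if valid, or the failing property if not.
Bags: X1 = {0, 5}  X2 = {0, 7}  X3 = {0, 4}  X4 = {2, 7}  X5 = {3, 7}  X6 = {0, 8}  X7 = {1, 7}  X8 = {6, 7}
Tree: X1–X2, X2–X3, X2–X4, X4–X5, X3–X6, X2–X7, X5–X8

Yes; width 1.

Checking the three conditions: (i) the bags cover all of {0, 1, 2, 3, 4, 5, 6, 7, 8}; (ii) for each edge, some bag contains both endpoints; (iii) the bags containing any fixed vertex form a subtree. All hold, so the decomposition is valid with width 2 − 1 = 1.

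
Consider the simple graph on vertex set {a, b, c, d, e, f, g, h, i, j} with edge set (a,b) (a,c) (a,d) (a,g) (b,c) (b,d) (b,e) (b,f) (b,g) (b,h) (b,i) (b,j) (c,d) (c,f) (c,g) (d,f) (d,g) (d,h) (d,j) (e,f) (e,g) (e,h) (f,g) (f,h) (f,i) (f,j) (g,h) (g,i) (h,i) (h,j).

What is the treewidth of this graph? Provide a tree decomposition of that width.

Treewidth 4.
One such decomposition:
Bags: B1 = {b, d, f, g, h}  B2 = {b, c, d, f, g}  B3 = {b, d, f, h, j}  B4 = {b, e, f, g, h}  B5 = {b, f, g, h, i}  B6 = {a, b, c, d, g}
Tree: B1–B2, B1–B3, B1–B4, B1–B5, B2–B6

Each bag holds 5 vertices, so the decomposition has width 4, which upper-bounds the treewidth. Conversely, {a, b, c, d, g} is a clique of size 5, and the vertices of any clique must share a bag in every tree decomposition; so some bag has ≥ 5 vertices and tw(G) ≥ 4. Therefore the treewidth is 4.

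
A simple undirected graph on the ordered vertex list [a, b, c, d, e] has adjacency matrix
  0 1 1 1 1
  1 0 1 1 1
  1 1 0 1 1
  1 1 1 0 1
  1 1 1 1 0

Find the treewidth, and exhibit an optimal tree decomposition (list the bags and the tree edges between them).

A single bag containing all 5 vertices is trivially a valid decomposition of width 4. On the other hand G contains the 5-clique {a, b, c, d, e}. A clique must lie in a single bag of any decomposition, so no decomposition can have width below 4. Therefore the treewidth is 4.

Treewidth 4.
One such decomposition:
Bags: B1 = {a, b, c, d, e}
Tree: (single bag)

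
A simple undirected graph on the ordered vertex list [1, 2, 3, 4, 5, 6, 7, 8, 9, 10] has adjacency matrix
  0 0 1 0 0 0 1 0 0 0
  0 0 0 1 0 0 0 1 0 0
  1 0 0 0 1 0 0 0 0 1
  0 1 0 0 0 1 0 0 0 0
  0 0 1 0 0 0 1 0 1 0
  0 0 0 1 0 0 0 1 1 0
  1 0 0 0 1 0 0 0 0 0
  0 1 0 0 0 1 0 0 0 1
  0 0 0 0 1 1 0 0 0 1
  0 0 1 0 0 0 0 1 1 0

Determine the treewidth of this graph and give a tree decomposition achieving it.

Every bag has size at most 3, so the width is 3 − 1 = 2 and tw(G) ≤ 2. Since 2–4–6–8–2 is a cycle in G, G is not acyclic. Forests are exactly the graphs of treewidth ≤ 1, so tw(G) ≥ 2. Combining the bounds, tw(G) = 2.

Treewidth 2.
One optimal decomposition is:
Bags: B1 = {2, 4, 8}  B2 = {4, 6, 8}  B3 = {6, 8, 10}  B4 = {6, 9, 10}  B5 = {3, 9, 10}  B6 = {3, 5, 9}  B7 = {1, 3, 5}  B8 = {1, 5, 7}
Tree: B1–B2, B2–B3, B3–B4, B4–B5, B5–B6, B6–B7, B7–B8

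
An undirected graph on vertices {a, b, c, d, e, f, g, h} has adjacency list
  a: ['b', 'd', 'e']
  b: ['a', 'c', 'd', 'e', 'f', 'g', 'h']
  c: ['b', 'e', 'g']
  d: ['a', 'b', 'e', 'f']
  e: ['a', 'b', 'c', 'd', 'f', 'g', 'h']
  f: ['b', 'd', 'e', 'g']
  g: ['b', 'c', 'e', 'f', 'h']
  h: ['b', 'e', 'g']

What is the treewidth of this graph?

3

A width-3 tree decomposition is:
Bags: B1 = {b, e, g, h}  B2 = {b, c, e, g}  B3 = {b, e, f, g}  B4 = {b, d, e, f}  B5 = {a, b, d, e}
Tree: B1–B2, B1–B3, B3–B4, B4–B5
The largest bag has 4 vertices, giving width 3; this decomposition certifies tw(G) ≤ 3. On the other hand G contains the 4-clique {a, b, d, e}. A clique must lie in a single bag of any decomposition, so no decomposition can have width below 3. The upper and lower bounds meet at 3, so that is the treewidth.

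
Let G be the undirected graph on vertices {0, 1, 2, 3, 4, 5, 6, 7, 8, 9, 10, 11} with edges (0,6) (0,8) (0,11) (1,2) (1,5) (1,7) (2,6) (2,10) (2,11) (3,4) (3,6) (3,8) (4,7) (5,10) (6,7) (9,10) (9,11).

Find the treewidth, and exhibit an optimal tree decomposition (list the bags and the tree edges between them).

The largest bag has 4 vertices, giving width 3; this decomposition certifies tw(G) ≤ 3. For the lower bound: the 4 vertex sets {5,9,10}, {1}, {2}, {0,6,7,11} are disjoint, each induces a connected subgraph, and every pair is joined by at least one edge of G. Contracting each set to a single vertex therefore yields K_{4} as a minor, and since treewidth is minor-monotone, tw(G) ≥ tw(K_{4}) = 3. Combining the bounds, tw(G) = 3.

Treewidth 3.
Bags: B1 = {1, 5, 9, 10}  B2 = {1, 2, 9, 10}  B3 = {1, 2, 9, 11}  B4 = {1, 2, 7, 11}  B5 = {2, 6, 7, 11}  B6 = {0, 6, 7, 11}  B7 = {0, 4, 6, 7}  B8 = {0, 3, 4, 6}  B9 = {0, 3, 4, 8}
Tree: B1–B2, B2–B3, B3–B4, B4–B5, B5–B6, B6–B7, B7–B8, B8–B9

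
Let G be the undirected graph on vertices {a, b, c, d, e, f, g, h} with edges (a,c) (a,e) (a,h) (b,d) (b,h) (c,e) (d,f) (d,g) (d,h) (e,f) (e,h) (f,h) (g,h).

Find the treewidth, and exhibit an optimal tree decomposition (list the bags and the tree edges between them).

Treewidth 2.
Bags: B1 = {a, e, h}  B2 = {a, c, e}  B3 = {e, f, h}  B4 = {d, f, h}  B5 = {d, g, h}  B6 = {b, d, h}
Tree: B1–B2, B1–B3, B3–B4, B4–B5, B4–B6

The largest bag has 3 vertices, giving width 2; this decomposition certifies tw(G) ≤ 2. Conversely, {d, g, h} is a clique of size 3, and the vertices of any clique must share a bag in every tree decomposition; so some bag has ≥ 3 vertices and tw(G) ≥ 2. The upper and lower bounds meet at 2, so that is the treewidth.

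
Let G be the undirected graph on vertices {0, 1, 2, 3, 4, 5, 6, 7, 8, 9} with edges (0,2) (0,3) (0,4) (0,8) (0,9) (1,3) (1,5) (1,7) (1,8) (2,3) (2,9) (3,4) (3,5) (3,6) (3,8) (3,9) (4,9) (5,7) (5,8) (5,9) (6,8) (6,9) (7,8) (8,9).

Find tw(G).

A width-3 tree decomposition is:
Bags: B1 = {3, 5, 8, 9}  B2 = {3, 6, 8, 9}  B3 = {0, 3, 8, 9}  B4 = {1, 3, 5, 8}  B5 = {1, 5, 7, 8}  B6 = {0, 3, 4, 9}  B7 = {0, 2, 3, 9}
Tree: B1–B2, B1–B3, B1–B4, B4–B5, B3–B6, B3–B7
The largest bag has 4 vertices, giving width 3; this decomposition certifies tw(G) ≤ 3. For the lower bound, the 4 vertices {1, 3, 5, 8} are pairwise adjacent, and any tree decomposition puts a clique entirely inside one bag — forcing width ≥ 3. The upper and lower bounds meet at 3, so that is the treewidth.

3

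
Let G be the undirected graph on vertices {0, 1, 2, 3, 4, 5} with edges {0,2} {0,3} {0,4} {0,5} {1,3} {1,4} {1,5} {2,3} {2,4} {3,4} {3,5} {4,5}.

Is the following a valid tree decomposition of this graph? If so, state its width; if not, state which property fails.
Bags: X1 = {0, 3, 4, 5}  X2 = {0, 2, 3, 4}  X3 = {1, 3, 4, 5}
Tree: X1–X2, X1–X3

Vertex coverage: the bags together contain {0, 1, 2, 3, 4, 5}, the full vertex set. Edge coverage: each edge of G has both endpoints in at least one bag. Running intersection: for every vertex, the bags containing it form a connected subtree. All three properties hold, so this is a valid tree decomposition of width max|bag| − 1 = 3, and hence tw(G) ≤ 3.

Yes; width 3.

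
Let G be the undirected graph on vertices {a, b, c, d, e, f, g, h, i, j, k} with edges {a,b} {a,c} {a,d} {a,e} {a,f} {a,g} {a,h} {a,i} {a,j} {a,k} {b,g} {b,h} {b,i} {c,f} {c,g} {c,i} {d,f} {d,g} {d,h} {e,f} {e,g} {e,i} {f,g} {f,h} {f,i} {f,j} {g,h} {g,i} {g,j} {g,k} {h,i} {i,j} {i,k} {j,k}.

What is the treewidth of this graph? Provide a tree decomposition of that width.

Treewidth 4.
Bags: B1 = {a, f, g, h, i}  B2 = {a, f, g, i, j}  B3 = {a, e, f, g, i}  B4 = {a, g, i, j, k}  B5 = {a, d, f, g, h}  B6 = {a, c, f, g, i}  B7 = {a, b, g, h, i}
Tree: B1–B2, B1–B3, B2–B4, B1–B5, B2–B6, B1–B7

The largest bag has 5 vertices, giving width 4; this decomposition certifies tw(G) ≤ 4. For the lower bound, the 5 vertices {a, d, f, g, h} are pairwise adjacent, and any tree decomposition puts a clique entirely inside one bag — forcing width ≥ 4. The upper and lower bounds meet at 4, so that is the treewidth.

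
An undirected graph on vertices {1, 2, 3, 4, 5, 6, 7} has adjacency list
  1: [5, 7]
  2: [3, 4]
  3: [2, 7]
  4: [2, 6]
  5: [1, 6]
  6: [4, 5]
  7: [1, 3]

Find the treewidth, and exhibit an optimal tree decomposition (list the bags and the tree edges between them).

Treewidth 2.
One such decomposition:
Bags: B1 = {1, 5, 6}  B2 = {1, 4, 6}  B3 = {1, 2, 4}  B4 = {1, 2, 3}  B5 = {1, 3, 7}
Tree: B1–B2, B2–B3, B3–B4, B4–B5

The largest bag has 3 vertices, giving width 2; this decomposition certifies tw(G) ≤ 2. The edges 1–5–6–4–2–3–7–1 form a cycle, so G is not a tree and its treewidth is at least 2. Therefore the treewidth is 2.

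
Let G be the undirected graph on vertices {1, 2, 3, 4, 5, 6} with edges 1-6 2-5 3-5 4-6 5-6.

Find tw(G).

1

A width-1 tree decomposition is:
Bags: B1 = {4, 6}  B2 = {5, 6}  B3 = {3, 5}  B4 = {2, 5}  B5 = {1, 6}
Tree: B1–B2, B2–B3, B3–B4, B2–B5
The largest bag has 2 vertices, giving width 1; this decomposition certifies tw(G) ≤ 1. Any graph with an edge has treewidth ≥ 1, and G has the edge 4–6. Therefore the treewidth is 1.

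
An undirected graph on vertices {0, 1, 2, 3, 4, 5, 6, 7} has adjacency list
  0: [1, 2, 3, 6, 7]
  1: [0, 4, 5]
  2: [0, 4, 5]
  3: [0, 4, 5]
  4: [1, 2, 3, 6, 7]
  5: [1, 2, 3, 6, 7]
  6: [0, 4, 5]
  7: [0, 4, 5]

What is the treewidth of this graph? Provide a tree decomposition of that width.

Treewidth 3.
One such decomposition:
Bags: B1 = {0, 4, 5, 6}  B2 = {0, 4, 5, 7}  B3 = {0, 1, 4, 5}  B4 = {0, 3, 4, 5}  B5 = {0, 2, 4, 5}
Tree: B1–B2, B2–B3, B3–B4, B4–B5

The largest bag has 4 vertices, giving width 3; this decomposition certifies tw(G) ≤ 3. For the lower bound: the 4 vertex sets {5,6}, {4,7}, {0}, {1} are disjoint, each induces a connected subgraph, and every pair is joined by at least one edge of G. Contracting each set to a single vertex therefore yields K_{4} as a minor, and since treewidth is minor-monotone, tw(G) ≥ tw(K_{4}) = 3. Hence tw(G) = 3 exactly.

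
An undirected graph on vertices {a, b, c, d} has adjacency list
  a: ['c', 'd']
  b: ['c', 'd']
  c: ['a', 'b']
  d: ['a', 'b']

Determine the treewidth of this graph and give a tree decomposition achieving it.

Every bag has size at most 3, so the width is 3 − 1 = 2 and tw(G) ≤ 2. For the lower bound, G contains the cycle c–a–d–b–c, so G is not a forest; only forests have treewidth ≤ 1, hence tw(G) ≥ 2. The upper and lower bounds meet at 2, so that is the treewidth.

Treewidth 2.
Bags: B1 = {a, c, d}  B2 = {b, c, d}
Tree: B1–B2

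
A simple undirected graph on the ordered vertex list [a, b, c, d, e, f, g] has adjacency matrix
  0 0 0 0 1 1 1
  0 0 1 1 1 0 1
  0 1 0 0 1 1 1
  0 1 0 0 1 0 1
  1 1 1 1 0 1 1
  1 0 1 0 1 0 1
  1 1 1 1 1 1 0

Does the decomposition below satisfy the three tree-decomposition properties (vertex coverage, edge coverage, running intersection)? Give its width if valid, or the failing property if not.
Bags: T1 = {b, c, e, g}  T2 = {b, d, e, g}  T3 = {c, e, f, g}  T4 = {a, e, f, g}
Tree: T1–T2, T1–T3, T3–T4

Checking the three conditions: (i) the bags cover all of {a, b, c, d, e, f, g}; (ii) for each edge, some bag contains both endpoints; (iii) the bags containing any fixed vertex form a subtree. All hold, so the decomposition is valid with width 4 − 1 = 3.

Yes; width 3.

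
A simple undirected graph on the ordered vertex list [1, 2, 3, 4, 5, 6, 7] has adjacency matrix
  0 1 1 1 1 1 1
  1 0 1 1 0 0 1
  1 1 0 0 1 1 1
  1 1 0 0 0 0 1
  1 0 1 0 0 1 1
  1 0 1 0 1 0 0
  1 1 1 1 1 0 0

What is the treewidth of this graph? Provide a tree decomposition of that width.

Treewidth 3.
Bags: B1 = {1, 2, 3, 7}  B2 = {1, 3, 5, 7}  B3 = {1, 3, 5, 6}  B4 = {1, 2, 4, 7}
Tree: B1–B2, B2–B3, B1–B4

Every bag has size at most 4, so the width is 4 − 1 = 3 and tw(G) ≤ 3. For the lower bound, the 4 vertices {1, 2, 3, 7} are pairwise adjacent, and any tree decomposition puts a clique entirely inside one bag — forcing width ≥ 3. Hence tw(G) = 3 exactly.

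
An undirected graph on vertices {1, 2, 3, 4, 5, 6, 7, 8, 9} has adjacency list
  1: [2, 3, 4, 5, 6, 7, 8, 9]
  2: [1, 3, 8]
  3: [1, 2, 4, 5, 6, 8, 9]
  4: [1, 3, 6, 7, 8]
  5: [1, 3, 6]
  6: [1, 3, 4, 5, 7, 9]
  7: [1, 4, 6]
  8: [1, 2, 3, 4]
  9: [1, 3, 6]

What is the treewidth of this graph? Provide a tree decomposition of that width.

The largest bag has 4 vertices, giving width 3; this decomposition certifies tw(G) ≤ 3. For the lower bound, the 4 vertices {1, 2, 3, 8} are pairwise adjacent, and any tree decomposition puts a clique entirely inside one bag — forcing width ≥ 3. Combining the bounds, tw(G) = 3.

Treewidth 3.
Bags: B1 = {1, 3, 4, 6}  B2 = {1, 3, 6, 9}  B3 = {1, 4, 6, 7}  B4 = {1, 3, 4, 8}  B5 = {1, 2, 3, 8}  B6 = {1, 3, 5, 6}
Tree: B1–B2, B1–B3, B1–B4, B4–B5, B2–B6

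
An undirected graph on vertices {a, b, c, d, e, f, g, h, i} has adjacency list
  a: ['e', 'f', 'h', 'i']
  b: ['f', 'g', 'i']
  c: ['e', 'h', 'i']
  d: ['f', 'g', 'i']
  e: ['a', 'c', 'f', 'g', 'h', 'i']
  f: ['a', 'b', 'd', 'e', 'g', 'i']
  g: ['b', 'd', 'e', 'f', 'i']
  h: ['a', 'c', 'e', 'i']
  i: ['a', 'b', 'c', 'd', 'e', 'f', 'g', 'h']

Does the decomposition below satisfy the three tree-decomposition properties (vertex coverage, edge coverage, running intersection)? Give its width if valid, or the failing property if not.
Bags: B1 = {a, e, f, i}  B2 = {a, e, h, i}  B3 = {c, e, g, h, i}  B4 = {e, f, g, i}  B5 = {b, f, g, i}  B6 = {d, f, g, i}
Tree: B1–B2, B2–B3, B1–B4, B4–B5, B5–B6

No — bags containing vertex g are not connected in the tree.

A tree decomposition must satisfy three properties: every vertex lies in some bag; for every edge, both endpoints lie together in some bag; and for every vertex, the bags containing it form a connected subtree. Here bags containing vertex g are not connected in the tree, so the decomposition is invalid.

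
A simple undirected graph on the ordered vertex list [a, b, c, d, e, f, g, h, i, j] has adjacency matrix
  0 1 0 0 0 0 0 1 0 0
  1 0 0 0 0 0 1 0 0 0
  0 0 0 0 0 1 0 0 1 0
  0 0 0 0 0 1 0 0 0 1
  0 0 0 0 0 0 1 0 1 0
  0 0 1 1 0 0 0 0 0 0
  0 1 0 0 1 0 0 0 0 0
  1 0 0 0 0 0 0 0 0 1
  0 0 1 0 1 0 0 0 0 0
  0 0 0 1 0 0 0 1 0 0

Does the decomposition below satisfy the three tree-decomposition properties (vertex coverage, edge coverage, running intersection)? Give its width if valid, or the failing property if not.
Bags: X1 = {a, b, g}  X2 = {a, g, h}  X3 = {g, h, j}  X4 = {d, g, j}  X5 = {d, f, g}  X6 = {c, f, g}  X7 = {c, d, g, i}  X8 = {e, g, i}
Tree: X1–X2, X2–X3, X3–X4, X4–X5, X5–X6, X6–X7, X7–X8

No — bags containing vertex d are not connected in the tree.

A tree decomposition must satisfy three properties: every vertex lies in some bag; for every edge, both endpoints lie together in some bag; and for every vertex, the bags containing it form a connected subtree. Here bags containing vertex d are not connected in the tree, so the decomposition is invalid.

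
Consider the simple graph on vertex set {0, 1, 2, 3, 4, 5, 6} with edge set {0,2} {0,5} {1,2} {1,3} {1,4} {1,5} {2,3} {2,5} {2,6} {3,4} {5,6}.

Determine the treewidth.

A width-2 tree decomposition is:
Bags: B1 = {1, 2, 3}  B2 = {1, 2, 5}  B3 = {2, 5, 6}  B4 = {1, 3, 4}  B5 = {0, 2, 5}
Tree: B1–B2, B2–B3, B1–B4, B3–B5
Every bag has size at most 3, so the width is 3 − 1 = 2 and tw(G) ≤ 2. Conversely, {1, 2, 3} is a clique of size 3, and the vertices of any clique must share a bag in every tree decomposition; so some bag has ≥ 3 vertices and tw(G) ≥ 2. Combining the bounds, tw(G) = 2.

2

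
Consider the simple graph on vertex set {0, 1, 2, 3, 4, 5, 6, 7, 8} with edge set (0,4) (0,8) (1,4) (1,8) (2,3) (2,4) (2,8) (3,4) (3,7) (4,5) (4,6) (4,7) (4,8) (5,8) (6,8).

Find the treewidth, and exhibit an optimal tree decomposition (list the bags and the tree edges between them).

Every bag has size at most 3, so the width is 3 − 1 = 2 and tw(G) ≤ 2. For the lower bound, the 3 vertices {0, 4, 8} are pairwise adjacent, and any tree decomposition puts a clique entirely inside one bag — forcing width ≥ 2. Therefore the treewidth is 2.

Treewidth 2.
One optimal decomposition is:
Bags: B1 = {0, 4, 8}  B2 = {2, 4, 8}  B3 = {4, 6, 8}  B4 = {1, 4, 8}  B5 = {2, 3, 4}  B6 = {4, 5, 8}  B7 = {3, 4, 7}
Tree: B1–B2, B2–B3, B3–B4, B2–B5, B4–B6, B5–B7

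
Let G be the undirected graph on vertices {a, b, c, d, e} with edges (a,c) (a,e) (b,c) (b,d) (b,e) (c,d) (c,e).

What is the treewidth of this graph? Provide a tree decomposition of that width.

The largest bag has 3 vertices, giving width 2; this decomposition certifies tw(G) ≤ 2. For the lower bound, the 3 vertices {b, c, d} are pairwise adjacent, and any tree decomposition puts a clique entirely inside one bag — forcing width ≥ 2. Combining the bounds, tw(G) = 2.

Treewidth 2.
Bags: B1 = {a, c, e}  B2 = {b, c, e}  B3 = {b, c, d}
Tree: B1–B2, B2–B3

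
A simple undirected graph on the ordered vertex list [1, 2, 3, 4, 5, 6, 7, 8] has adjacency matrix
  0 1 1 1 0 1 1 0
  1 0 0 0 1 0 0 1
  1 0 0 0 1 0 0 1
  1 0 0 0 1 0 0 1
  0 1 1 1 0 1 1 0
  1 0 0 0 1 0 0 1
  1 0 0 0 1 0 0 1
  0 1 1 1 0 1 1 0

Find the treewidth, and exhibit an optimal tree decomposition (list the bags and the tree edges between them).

Treewidth 3.
One such decomposition:
Bags: B1 = {1, 5, 6, 8}  B2 = {1, 5, 7, 8}  B3 = {1, 4, 5, 8}  B4 = {1, 2, 5, 8}  B5 = {1, 3, 5, 8}
Tree: B1–B2, B2–B3, B3–B4, B4–B5

Each bag holds 4 vertices, so the decomposition has width 3, which upper-bounds the treewidth. For the lower bound: the 4 vertex sets {6,8}, {1,7}, {5}, {4} are disjoint, each induces a connected subgraph, and every pair is joined by at least one edge of G. Contracting each set to a single vertex therefore yields K_{4} as a minor, and since treewidth is minor-monotone, tw(G) ≥ tw(K_{4}) = 3. Therefore the treewidth is 3.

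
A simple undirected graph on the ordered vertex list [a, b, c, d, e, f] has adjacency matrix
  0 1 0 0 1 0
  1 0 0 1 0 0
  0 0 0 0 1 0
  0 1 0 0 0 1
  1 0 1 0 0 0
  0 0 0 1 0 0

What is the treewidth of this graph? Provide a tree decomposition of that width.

Treewidth 1.
Bags: B1 = {c, e}  B2 = {a, e}  B3 = {a, b}  B4 = {b, d}  B5 = {d, f}
Tree: B1–B2, B2–B3, B3–B4, B4–B5

The largest bag has 2 vertices, giving width 1; this decomposition certifies tw(G) ≤ 1. Any graph with an edge has treewidth ≥ 1, and G has the edge c–e. The upper and lower bounds meet at 1, so that is the treewidth.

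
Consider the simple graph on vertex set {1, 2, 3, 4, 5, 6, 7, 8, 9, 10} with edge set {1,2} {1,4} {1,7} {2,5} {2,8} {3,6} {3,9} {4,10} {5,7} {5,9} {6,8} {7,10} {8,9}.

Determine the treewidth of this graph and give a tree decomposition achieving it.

Every bag has size at most 3, so the width is 3 − 1 = 2 and tw(G) ≤ 2. For the lower bound, G contains the cycle 10–4–1–7–10, so G is not a forest; only forests have treewidth ≤ 1, hence tw(G) ≥ 2. Combining the bounds, tw(G) = 2.

Treewidth 2.
One optimal decomposition is:
Bags: B1 = {4, 7, 10}  B2 = {1, 4, 7}  B3 = {1, 5, 7}  B4 = {1, 2, 5}  B5 = {2, 5, 9}  B6 = {2, 8, 9}  B7 = {3, 8, 9}  B8 = {3, 6, 8}
Tree: B1–B2, B2–B3, B3–B4, B4–B5, B5–B6, B6–B7, B7–B8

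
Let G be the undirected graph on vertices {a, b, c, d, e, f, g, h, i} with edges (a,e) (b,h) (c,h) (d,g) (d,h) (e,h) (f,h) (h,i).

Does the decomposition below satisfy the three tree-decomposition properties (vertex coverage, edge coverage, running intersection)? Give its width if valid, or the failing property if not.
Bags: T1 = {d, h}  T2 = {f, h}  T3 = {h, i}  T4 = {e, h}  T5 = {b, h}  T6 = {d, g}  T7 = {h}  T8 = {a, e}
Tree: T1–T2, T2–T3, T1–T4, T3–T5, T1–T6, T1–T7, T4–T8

A tree decomposition must satisfy three properties: every vertex lies in some bag; for every edge, both endpoints lie together in some bag; and for every vertex, the bags containing it form a connected subtree. Here vertex c appears in no bag, so the decomposition is invalid.

No — vertex c appears in no bag.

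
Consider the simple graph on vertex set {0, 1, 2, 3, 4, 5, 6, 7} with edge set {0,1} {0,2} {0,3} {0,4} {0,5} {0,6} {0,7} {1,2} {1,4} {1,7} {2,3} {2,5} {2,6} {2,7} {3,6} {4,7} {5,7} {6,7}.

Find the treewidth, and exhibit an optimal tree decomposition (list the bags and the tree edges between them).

Treewidth 3.
One such decomposition:
Bags: B1 = {0, 2, 6, 7}  B2 = {0, 1, 2, 7}  B3 = {0, 2, 5, 7}  B4 = {0, 2, 3, 6}  B5 = {0, 1, 4, 7}
Tree: B1–B2, B2–B3, B1–B4, B2–B5

Every bag has size at most 4, so the width is 4 − 1 = 3 and tw(G) ≤ 3. Conversely, {0, 2, 3, 6} is a clique of size 4, and the vertices of any clique must share a bag in every tree decomposition; so some bag has ≥ 4 vertices and tw(G) ≥ 3. Hence tw(G) = 3 exactly.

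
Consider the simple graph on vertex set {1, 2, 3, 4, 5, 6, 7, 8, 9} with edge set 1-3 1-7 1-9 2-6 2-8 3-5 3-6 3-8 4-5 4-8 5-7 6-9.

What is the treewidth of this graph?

3

A width-3 tree decomposition is:
Bags: B1 = {1, 5, 7, 9}  B2 = {1, 3, 5, 9}  B3 = {3, 5, 6, 9}  B4 = {3, 4, 5, 6}  B5 = {3, 4, 6, 8}  B6 = {2, 4, 6, 8}
Tree: B1–B2, B2–B3, B3–B4, B4–B5, B5–B6
The largest bag has 4 vertices, giving width 3; this decomposition certifies tw(G) ≤ 3. For the lower bound: the 4 vertex sets {1,7,9}, {5}, {3}, {2,4,6,8} are disjoint, each induces a connected subgraph, and every pair is joined by at least one edge of G. Contracting each set to a single vertex therefore yields K_{4} as a minor, and since treewidth is minor-monotone, tw(G) ≥ tw(K_{4}) = 3. Combining the bounds, tw(G) = 3.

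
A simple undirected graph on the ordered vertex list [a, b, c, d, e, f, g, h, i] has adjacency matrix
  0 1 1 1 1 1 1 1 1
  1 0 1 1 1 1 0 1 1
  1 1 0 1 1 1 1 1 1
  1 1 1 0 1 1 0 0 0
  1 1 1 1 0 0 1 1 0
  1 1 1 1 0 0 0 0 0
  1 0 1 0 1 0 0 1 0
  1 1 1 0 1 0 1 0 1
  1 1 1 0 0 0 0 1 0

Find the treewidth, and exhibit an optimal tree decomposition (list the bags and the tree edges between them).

Every bag has size at most 5, so the width is 5 − 1 = 4 and tw(G) ≤ 4. On the other hand G contains the 5-clique {a, c, e, g, h}. A clique must lie in a single bag of any decomposition, so no decomposition can have width below 4. Therefore the treewidth is 4.

Treewidth 4.
Bags: B1 = {a, b, c, e, h}  B2 = {a, b, c, d, e}  B3 = {a, b, c, h, i}  B4 = {a, b, c, d, f}  B5 = {a, c, e, g, h}
Tree: B1–B2, B1–B3, B2–B4, B1–B5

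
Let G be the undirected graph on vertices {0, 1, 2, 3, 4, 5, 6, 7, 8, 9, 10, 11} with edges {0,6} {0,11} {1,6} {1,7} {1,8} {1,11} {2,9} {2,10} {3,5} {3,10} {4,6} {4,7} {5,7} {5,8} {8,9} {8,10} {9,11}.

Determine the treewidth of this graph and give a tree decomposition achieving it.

Every bag has size at most 4, so the width is 4 − 1 = 3 and tw(G) ≤ 3. For the lower bound: the 4 vertex sets {2,3,10}, {5}, {8}, {1,7,9,11} are disjoint, each induces a connected subgraph, and every pair is joined by at least one edge of G. Contracting each set to a single vertex therefore yields K_{4} as a minor, and since treewidth is minor-monotone, tw(G) ≥ tw(K_{4}) = 3. Combining the bounds, tw(G) = 3.

Treewidth 3.
One optimal decomposition is:
Bags: B1 = {2, 3, 5, 10}  B2 = {2, 5, 8, 10}  B3 = {2, 5, 8, 9}  B4 = {5, 7, 8, 9}  B5 = {1, 7, 8, 9}  B6 = {1, 7, 9, 11}  B7 = {1, 4, 7, 11}  B8 = {1, 4, 6, 11}  B9 = {0, 4, 6, 11}
Tree: B1–B2, B2–B3, B3–B4, B4–B5, B5–B6, B6–B7, B7–B8, B8–B9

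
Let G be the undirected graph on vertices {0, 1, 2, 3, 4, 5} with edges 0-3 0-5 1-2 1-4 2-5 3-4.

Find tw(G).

A width-2 tree decomposition is:
Bags: B1 = {1, 2, 4}  B2 = {2, 4, 5}  B3 = {0, 4, 5}  B4 = {0, 3, 4}
Tree: B1–B2, B2–B3, B3–B4
The largest bag has 3 vertices, giving width 2; this decomposition certifies tw(G) ≤ 2. Since 4–1–2–5–0–3–4 is a cycle in G, G is not acyclic. Forests are exactly the graphs of treewidth ≤ 1, so tw(G) ≥ 2. Hence tw(G) = 2 exactly.

2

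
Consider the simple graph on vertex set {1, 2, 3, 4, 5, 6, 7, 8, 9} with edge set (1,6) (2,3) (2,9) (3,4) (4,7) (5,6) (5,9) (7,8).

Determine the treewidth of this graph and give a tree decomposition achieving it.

Each bag holds 2 vertices, so the decomposition has width 1, which upper-bounds the treewidth. Any graph with an edge has treewidth ≥ 1, and G has the edge 1–6. Hence tw(G) = 1 exactly.

Treewidth 1.
Bags: B1 = {1, 6}  B2 = {5, 6}  B3 = {5, 9}  B4 = {2, 9}  B5 = {2, 3}  B6 = {3, 4}  B7 = {4, 7}  B8 = {7, 8}
Tree: B1–B2, B2–B3, B3–B4, B4–B5, B5–B6, B6–B7, B7–B8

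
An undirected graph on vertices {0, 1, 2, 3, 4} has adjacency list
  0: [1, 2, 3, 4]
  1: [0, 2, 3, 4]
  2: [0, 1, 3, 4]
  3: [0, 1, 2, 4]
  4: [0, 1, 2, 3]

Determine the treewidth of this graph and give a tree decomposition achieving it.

Treewidth 4.
One optimal decomposition is:
Bags: B1 = {0, 1, 2, 3, 4}
Tree: (single bag)

With just one bag of size 5, the width is 5 − 1 = 4, so tw(G) ≤ 4. On the other hand G contains the 5-clique {0, 1, 2, 3, 4}. A clique must lie in a single bag of any decomposition, so no decomposition can have width below 4. Therefore the treewidth is 4.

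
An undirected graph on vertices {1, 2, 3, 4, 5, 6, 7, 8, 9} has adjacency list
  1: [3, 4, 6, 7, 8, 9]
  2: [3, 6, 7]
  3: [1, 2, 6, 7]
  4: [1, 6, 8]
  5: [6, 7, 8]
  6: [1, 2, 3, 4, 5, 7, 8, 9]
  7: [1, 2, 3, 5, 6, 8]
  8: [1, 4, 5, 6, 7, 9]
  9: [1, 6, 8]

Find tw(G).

3

A width-3 tree decomposition is:
Bags: B1 = {1, 3, 6, 7}  B2 = {2, 3, 6, 7}  B3 = {1, 6, 7, 8}  B4 = {5, 6, 7, 8}  B5 = {1, 6, 8, 9}  B6 = {1, 4, 6, 8}
Tree: B1–B2, B1–B3, B3–B4, B3–B5, B5–B6
Each bag holds 4 vertices, so the decomposition has width 3, which upper-bounds the treewidth. On the other hand G contains the 4-clique {1, 6, 8, 9}. A clique must lie in a single bag of any decomposition, so no decomposition can have width below 3. The upper and lower bounds meet at 3, so that is the treewidth.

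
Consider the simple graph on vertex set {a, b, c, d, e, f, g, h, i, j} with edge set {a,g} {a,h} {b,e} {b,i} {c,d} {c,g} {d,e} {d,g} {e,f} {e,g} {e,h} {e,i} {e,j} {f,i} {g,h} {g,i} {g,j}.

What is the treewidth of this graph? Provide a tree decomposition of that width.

Each bag holds 3 vertices, so the decomposition has width 2, which upper-bounds the treewidth. For the lower bound, the 3 vertices {d, e, g} are pairwise adjacent, and any tree decomposition puts a clique entirely inside one bag — forcing width ≥ 2. The upper and lower bounds meet at 2, so that is the treewidth.

Treewidth 2.
Bags: B1 = {d, e, g}  B2 = {e, g, i}  B3 = {e, f, i}  B4 = {e, g, h}  B5 = {e, g, j}  B6 = {c, d, g}  B7 = {b, e, i}  B8 = {a, g, h}
Tree: B1–B2, B2–B3, B1–B4, B1–B5, B1–B6, B3–B7, B4–B8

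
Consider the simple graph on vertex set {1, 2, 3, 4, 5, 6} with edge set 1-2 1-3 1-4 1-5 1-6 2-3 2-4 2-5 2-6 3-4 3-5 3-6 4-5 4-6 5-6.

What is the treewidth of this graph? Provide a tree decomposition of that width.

Treewidth 5.
Bags: B1 = {1, 2, 3, 4, 5, 6}
Tree: (single bag)

With just one bag of size 6, the width is 6 − 1 = 5, so tw(G) ≤ 5. On the other hand G contains the 6-clique {1, 2, 3, 4, 5, 6}. A clique must lie in a single bag of any decomposition, so no decomposition can have width below 5. Therefore the treewidth is 5.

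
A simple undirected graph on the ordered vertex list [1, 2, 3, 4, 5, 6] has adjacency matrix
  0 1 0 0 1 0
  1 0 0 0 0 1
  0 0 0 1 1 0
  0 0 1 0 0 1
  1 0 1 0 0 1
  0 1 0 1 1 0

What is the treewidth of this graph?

2

A width-2 tree decomposition is:
Bags: B1 = {1, 2, 5}  B2 = {2, 5, 6}  B3 = {3, 5, 6}  B4 = {3, 4, 6}
Tree: B1–B2, B2–B3, B3–B4
The largest bag has 3 vertices, giving width 2; this decomposition certifies tw(G) ≤ 2. For the lower bound, G contains the cycle 1–2–6–5–1, so G is not a forest; only forests have treewidth ≤ 1, hence tw(G) ≥ 2. Therefore the treewidth is 2.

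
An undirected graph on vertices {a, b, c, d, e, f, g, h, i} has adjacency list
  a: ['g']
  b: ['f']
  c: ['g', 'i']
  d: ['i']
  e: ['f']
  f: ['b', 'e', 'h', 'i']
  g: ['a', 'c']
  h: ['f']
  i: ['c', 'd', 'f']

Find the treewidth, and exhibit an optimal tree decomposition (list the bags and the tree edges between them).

Treewidth 1.
One optimal decomposition is:
Bags: B1 = {c, g}  B2 = {c, i}  B3 = {f, i}  B4 = {a, g}  B5 = {e, f}  B6 = {b, f}  B7 = {d, i}  B8 = {f, h}
Tree: B1–B2, B2–B3, B1–B4, B3–B5, B5–B6, B2–B7, B5–B8

Each bag holds 2 vertices, so the decomposition has width 1, which upper-bounds the treewidth. Any graph with an edge has treewidth ≥ 1, and G has the edge g–c. Hence tw(G) = 1 exactly.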